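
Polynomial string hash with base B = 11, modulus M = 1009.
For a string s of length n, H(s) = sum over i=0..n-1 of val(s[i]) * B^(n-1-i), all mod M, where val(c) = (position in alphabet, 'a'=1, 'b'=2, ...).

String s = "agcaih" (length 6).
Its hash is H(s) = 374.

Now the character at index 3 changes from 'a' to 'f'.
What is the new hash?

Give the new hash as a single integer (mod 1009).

Answer: 979

Derivation:
val('a') = 1, val('f') = 6
Position k = 3, exponent = n-1-k = 2
B^2 mod M = 11^2 mod 1009 = 121
Delta = (6 - 1) * 121 mod 1009 = 605
New hash = (374 + 605) mod 1009 = 979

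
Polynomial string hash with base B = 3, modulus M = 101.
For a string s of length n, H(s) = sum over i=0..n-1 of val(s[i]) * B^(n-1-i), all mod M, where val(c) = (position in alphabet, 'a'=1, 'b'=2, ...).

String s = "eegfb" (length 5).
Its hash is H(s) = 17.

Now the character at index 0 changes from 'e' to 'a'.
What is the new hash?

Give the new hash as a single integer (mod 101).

val('e') = 5, val('a') = 1
Position k = 0, exponent = n-1-k = 4
B^4 mod M = 3^4 mod 101 = 81
Delta = (1 - 5) * 81 mod 101 = 80
New hash = (17 + 80) mod 101 = 97

Answer: 97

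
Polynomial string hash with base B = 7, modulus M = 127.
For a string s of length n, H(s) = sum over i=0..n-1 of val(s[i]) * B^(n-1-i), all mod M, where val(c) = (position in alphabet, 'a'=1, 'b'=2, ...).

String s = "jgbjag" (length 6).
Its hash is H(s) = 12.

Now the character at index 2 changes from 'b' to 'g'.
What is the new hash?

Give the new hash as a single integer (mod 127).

Answer: 76

Derivation:
val('b') = 2, val('g') = 7
Position k = 2, exponent = n-1-k = 3
B^3 mod M = 7^3 mod 127 = 89
Delta = (7 - 2) * 89 mod 127 = 64
New hash = (12 + 64) mod 127 = 76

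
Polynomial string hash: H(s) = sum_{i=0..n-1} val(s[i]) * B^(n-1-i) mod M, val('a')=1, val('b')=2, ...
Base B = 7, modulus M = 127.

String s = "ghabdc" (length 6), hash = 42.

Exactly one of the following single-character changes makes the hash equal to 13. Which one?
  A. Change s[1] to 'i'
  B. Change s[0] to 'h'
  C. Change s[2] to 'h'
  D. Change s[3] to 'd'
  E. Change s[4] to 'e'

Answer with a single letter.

Option A: s[1]='h'->'i', delta=(9-8)*7^4 mod 127 = 115, hash=42+115 mod 127 = 30
Option B: s[0]='g'->'h', delta=(8-7)*7^5 mod 127 = 43, hash=42+43 mod 127 = 85
Option C: s[2]='a'->'h', delta=(8-1)*7^3 mod 127 = 115, hash=42+115 mod 127 = 30
Option D: s[3]='b'->'d', delta=(4-2)*7^2 mod 127 = 98, hash=42+98 mod 127 = 13 <-- target
Option E: s[4]='d'->'e', delta=(5-4)*7^1 mod 127 = 7, hash=42+7 mod 127 = 49

Answer: D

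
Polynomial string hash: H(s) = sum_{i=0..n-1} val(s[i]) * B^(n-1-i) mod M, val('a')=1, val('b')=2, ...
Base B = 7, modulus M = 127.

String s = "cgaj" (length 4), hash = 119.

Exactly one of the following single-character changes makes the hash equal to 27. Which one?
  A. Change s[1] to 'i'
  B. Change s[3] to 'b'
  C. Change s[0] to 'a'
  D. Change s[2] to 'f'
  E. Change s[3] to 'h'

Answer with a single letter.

Option A: s[1]='g'->'i', delta=(9-7)*7^2 mod 127 = 98, hash=119+98 mod 127 = 90
Option B: s[3]='j'->'b', delta=(2-10)*7^0 mod 127 = 119, hash=119+119 mod 127 = 111
Option C: s[0]='c'->'a', delta=(1-3)*7^3 mod 127 = 76, hash=119+76 mod 127 = 68
Option D: s[2]='a'->'f', delta=(6-1)*7^1 mod 127 = 35, hash=119+35 mod 127 = 27 <-- target
Option E: s[3]='j'->'h', delta=(8-10)*7^0 mod 127 = 125, hash=119+125 mod 127 = 117

Answer: D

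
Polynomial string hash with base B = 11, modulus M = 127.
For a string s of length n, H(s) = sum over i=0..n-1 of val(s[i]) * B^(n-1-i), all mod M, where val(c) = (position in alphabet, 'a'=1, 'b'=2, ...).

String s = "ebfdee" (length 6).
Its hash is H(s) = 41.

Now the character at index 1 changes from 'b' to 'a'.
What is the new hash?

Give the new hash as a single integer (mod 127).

val('b') = 2, val('a') = 1
Position k = 1, exponent = n-1-k = 4
B^4 mod M = 11^4 mod 127 = 36
Delta = (1 - 2) * 36 mod 127 = 91
New hash = (41 + 91) mod 127 = 5

Answer: 5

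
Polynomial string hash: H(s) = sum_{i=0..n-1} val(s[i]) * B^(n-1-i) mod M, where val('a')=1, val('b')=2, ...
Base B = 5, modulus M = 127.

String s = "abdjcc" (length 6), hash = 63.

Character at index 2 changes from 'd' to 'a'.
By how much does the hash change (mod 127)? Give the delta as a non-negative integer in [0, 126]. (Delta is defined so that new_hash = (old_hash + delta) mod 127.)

Answer: 6

Derivation:
Delta formula: (val(new) - val(old)) * B^(n-1-k) mod M
  val('a') - val('d') = 1 - 4 = -3
  B^(n-1-k) = 5^3 mod 127 = 125
  Delta = -3 * 125 mod 127 = 6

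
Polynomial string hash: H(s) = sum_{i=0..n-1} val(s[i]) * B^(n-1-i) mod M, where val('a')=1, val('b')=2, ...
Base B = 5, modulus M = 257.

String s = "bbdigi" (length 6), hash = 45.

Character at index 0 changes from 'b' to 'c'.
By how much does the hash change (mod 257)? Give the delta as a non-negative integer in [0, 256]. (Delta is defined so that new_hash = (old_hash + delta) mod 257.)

Answer: 41

Derivation:
Delta formula: (val(new) - val(old)) * B^(n-1-k) mod M
  val('c') - val('b') = 3 - 2 = 1
  B^(n-1-k) = 5^5 mod 257 = 41
  Delta = 1 * 41 mod 257 = 41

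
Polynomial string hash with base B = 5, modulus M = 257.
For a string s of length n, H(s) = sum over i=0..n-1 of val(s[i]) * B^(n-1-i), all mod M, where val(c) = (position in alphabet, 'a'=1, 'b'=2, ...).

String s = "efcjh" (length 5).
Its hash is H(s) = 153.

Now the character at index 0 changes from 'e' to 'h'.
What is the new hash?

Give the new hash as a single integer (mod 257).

val('e') = 5, val('h') = 8
Position k = 0, exponent = n-1-k = 4
B^4 mod M = 5^4 mod 257 = 111
Delta = (8 - 5) * 111 mod 257 = 76
New hash = (153 + 76) mod 257 = 229

Answer: 229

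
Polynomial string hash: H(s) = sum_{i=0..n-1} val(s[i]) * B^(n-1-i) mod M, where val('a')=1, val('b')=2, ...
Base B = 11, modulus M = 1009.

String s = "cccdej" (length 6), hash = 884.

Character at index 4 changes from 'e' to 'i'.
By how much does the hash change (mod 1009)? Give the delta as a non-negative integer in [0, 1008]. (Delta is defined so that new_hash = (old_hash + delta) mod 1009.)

Answer: 44

Derivation:
Delta formula: (val(new) - val(old)) * B^(n-1-k) mod M
  val('i') - val('e') = 9 - 5 = 4
  B^(n-1-k) = 11^1 mod 1009 = 11
  Delta = 4 * 11 mod 1009 = 44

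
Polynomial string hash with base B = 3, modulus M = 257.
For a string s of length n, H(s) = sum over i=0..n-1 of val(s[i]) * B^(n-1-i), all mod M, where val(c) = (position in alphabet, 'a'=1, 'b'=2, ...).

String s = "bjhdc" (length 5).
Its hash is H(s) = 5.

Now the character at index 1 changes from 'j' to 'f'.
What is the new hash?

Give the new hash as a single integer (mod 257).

val('j') = 10, val('f') = 6
Position k = 1, exponent = n-1-k = 3
B^3 mod M = 3^3 mod 257 = 27
Delta = (6 - 10) * 27 mod 257 = 149
New hash = (5 + 149) mod 257 = 154

Answer: 154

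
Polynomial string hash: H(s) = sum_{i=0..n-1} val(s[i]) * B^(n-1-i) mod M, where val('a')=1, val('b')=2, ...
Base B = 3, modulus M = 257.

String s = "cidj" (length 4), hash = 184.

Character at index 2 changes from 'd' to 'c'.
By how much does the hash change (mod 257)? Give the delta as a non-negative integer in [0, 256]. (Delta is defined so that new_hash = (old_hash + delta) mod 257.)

Delta formula: (val(new) - val(old)) * B^(n-1-k) mod M
  val('c') - val('d') = 3 - 4 = -1
  B^(n-1-k) = 3^1 mod 257 = 3
  Delta = -1 * 3 mod 257 = 254

Answer: 254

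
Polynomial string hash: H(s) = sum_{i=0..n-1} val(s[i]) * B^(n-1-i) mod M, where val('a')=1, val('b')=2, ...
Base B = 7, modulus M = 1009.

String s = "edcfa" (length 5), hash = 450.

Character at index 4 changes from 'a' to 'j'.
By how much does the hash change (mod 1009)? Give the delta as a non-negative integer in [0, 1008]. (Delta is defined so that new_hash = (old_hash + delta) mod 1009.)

Delta formula: (val(new) - val(old)) * B^(n-1-k) mod M
  val('j') - val('a') = 10 - 1 = 9
  B^(n-1-k) = 7^0 mod 1009 = 1
  Delta = 9 * 1 mod 1009 = 9

Answer: 9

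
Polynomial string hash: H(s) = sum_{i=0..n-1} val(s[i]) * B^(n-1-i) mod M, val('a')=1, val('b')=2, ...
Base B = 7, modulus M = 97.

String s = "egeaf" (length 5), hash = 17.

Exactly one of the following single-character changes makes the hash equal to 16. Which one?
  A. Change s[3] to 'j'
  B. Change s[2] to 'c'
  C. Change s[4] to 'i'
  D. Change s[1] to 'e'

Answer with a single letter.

Option A: s[3]='a'->'j', delta=(10-1)*7^1 mod 97 = 63, hash=17+63 mod 97 = 80
Option B: s[2]='e'->'c', delta=(3-5)*7^2 mod 97 = 96, hash=17+96 mod 97 = 16 <-- target
Option C: s[4]='f'->'i', delta=(9-6)*7^0 mod 97 = 3, hash=17+3 mod 97 = 20
Option D: s[1]='g'->'e', delta=(5-7)*7^3 mod 97 = 90, hash=17+90 mod 97 = 10

Answer: B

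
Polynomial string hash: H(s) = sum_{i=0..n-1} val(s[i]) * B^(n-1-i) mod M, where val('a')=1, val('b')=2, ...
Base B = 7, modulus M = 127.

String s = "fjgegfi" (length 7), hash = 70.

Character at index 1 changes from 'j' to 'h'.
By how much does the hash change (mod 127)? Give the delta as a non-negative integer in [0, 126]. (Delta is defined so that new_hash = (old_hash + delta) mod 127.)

Answer: 41

Derivation:
Delta formula: (val(new) - val(old)) * B^(n-1-k) mod M
  val('h') - val('j') = 8 - 10 = -2
  B^(n-1-k) = 7^5 mod 127 = 43
  Delta = -2 * 43 mod 127 = 41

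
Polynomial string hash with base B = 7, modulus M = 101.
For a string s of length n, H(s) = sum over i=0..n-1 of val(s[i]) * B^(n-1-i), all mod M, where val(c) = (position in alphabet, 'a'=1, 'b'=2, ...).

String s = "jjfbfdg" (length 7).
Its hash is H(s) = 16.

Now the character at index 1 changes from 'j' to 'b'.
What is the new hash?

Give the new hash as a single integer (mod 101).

Answer: 92

Derivation:
val('j') = 10, val('b') = 2
Position k = 1, exponent = n-1-k = 5
B^5 mod M = 7^5 mod 101 = 41
Delta = (2 - 10) * 41 mod 101 = 76
New hash = (16 + 76) mod 101 = 92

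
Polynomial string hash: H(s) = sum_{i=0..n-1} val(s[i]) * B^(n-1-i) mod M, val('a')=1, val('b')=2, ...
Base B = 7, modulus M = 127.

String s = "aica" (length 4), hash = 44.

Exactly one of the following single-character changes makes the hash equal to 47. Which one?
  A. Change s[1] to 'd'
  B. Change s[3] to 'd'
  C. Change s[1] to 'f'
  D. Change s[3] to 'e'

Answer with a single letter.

Answer: B

Derivation:
Option A: s[1]='i'->'d', delta=(4-9)*7^2 mod 127 = 9, hash=44+9 mod 127 = 53
Option B: s[3]='a'->'d', delta=(4-1)*7^0 mod 127 = 3, hash=44+3 mod 127 = 47 <-- target
Option C: s[1]='i'->'f', delta=(6-9)*7^2 mod 127 = 107, hash=44+107 mod 127 = 24
Option D: s[3]='a'->'e', delta=(5-1)*7^0 mod 127 = 4, hash=44+4 mod 127 = 48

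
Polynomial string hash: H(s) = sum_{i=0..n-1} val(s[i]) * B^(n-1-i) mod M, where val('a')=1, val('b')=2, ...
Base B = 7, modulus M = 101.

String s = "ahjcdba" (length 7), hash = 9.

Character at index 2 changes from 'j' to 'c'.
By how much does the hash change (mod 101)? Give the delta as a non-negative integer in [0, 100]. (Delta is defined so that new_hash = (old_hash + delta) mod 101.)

Delta formula: (val(new) - val(old)) * B^(n-1-k) mod M
  val('c') - val('j') = 3 - 10 = -7
  B^(n-1-k) = 7^4 mod 101 = 78
  Delta = -7 * 78 mod 101 = 60

Answer: 60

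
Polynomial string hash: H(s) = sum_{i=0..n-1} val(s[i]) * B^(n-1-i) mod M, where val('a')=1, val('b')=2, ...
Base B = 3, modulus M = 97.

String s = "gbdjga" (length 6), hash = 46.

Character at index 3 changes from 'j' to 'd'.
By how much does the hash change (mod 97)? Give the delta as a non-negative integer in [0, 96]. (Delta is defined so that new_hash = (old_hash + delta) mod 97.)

Delta formula: (val(new) - val(old)) * B^(n-1-k) mod M
  val('d') - val('j') = 4 - 10 = -6
  B^(n-1-k) = 3^2 mod 97 = 9
  Delta = -6 * 9 mod 97 = 43

Answer: 43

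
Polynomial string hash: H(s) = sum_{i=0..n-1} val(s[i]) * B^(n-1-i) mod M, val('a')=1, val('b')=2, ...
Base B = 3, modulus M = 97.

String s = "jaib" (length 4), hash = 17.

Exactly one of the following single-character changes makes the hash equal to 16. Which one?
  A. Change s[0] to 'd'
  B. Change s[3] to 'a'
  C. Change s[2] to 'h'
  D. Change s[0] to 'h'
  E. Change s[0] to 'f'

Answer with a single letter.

Answer: B

Derivation:
Option A: s[0]='j'->'d', delta=(4-10)*3^3 mod 97 = 32, hash=17+32 mod 97 = 49
Option B: s[3]='b'->'a', delta=(1-2)*3^0 mod 97 = 96, hash=17+96 mod 97 = 16 <-- target
Option C: s[2]='i'->'h', delta=(8-9)*3^1 mod 97 = 94, hash=17+94 mod 97 = 14
Option D: s[0]='j'->'h', delta=(8-10)*3^3 mod 97 = 43, hash=17+43 mod 97 = 60
Option E: s[0]='j'->'f', delta=(6-10)*3^3 mod 97 = 86, hash=17+86 mod 97 = 6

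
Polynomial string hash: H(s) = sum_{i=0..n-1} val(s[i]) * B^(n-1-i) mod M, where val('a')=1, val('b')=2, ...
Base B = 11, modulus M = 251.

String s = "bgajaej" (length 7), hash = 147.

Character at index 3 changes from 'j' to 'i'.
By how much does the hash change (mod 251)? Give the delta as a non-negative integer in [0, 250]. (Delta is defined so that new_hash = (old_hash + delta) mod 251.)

Answer: 175

Derivation:
Delta formula: (val(new) - val(old)) * B^(n-1-k) mod M
  val('i') - val('j') = 9 - 10 = -1
  B^(n-1-k) = 11^3 mod 251 = 76
  Delta = -1 * 76 mod 251 = 175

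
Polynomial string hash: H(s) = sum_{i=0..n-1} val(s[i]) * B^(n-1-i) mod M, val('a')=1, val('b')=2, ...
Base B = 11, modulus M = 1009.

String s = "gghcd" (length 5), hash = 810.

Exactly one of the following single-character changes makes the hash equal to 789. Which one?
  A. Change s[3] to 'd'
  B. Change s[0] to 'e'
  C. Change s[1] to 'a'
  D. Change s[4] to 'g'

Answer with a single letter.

Option A: s[3]='c'->'d', delta=(4-3)*11^1 mod 1009 = 11, hash=810+11 mod 1009 = 821
Option B: s[0]='g'->'e', delta=(5-7)*11^4 mod 1009 = 988, hash=810+988 mod 1009 = 789 <-- target
Option C: s[1]='g'->'a', delta=(1-7)*11^3 mod 1009 = 86, hash=810+86 mod 1009 = 896
Option D: s[4]='d'->'g', delta=(7-4)*11^0 mod 1009 = 3, hash=810+3 mod 1009 = 813

Answer: B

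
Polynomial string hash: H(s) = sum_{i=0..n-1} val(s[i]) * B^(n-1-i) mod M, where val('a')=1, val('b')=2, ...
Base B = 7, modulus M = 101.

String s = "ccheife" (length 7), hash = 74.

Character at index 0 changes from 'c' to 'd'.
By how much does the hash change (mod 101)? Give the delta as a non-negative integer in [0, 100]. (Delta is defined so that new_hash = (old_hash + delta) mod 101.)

Answer: 85

Derivation:
Delta formula: (val(new) - val(old)) * B^(n-1-k) mod M
  val('d') - val('c') = 4 - 3 = 1
  B^(n-1-k) = 7^6 mod 101 = 85
  Delta = 1 * 85 mod 101 = 85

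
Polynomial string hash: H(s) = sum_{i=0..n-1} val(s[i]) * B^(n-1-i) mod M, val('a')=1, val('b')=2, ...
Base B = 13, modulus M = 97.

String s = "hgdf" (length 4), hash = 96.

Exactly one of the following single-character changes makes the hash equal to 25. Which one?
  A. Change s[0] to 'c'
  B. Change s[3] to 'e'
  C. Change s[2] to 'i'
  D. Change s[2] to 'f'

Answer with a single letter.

Answer: D

Derivation:
Option A: s[0]='h'->'c', delta=(3-8)*13^3 mod 97 = 73, hash=96+73 mod 97 = 72
Option B: s[3]='f'->'e', delta=(5-6)*13^0 mod 97 = 96, hash=96+96 mod 97 = 95
Option C: s[2]='d'->'i', delta=(9-4)*13^1 mod 97 = 65, hash=96+65 mod 97 = 64
Option D: s[2]='d'->'f', delta=(6-4)*13^1 mod 97 = 26, hash=96+26 mod 97 = 25 <-- target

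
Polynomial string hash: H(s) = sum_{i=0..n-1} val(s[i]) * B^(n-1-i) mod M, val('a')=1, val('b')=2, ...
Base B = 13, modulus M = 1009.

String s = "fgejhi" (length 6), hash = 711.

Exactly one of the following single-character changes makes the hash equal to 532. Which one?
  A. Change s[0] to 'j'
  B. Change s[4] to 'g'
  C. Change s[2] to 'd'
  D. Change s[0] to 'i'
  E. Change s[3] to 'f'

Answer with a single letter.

Option A: s[0]='f'->'j', delta=(10-6)*13^5 mod 1009 = 933, hash=711+933 mod 1009 = 635
Option B: s[4]='h'->'g', delta=(7-8)*13^1 mod 1009 = 996, hash=711+996 mod 1009 = 698
Option C: s[2]='e'->'d', delta=(4-5)*13^3 mod 1009 = 830, hash=711+830 mod 1009 = 532 <-- target
Option D: s[0]='f'->'i', delta=(9-6)*13^5 mod 1009 = 952, hash=711+952 mod 1009 = 654
Option E: s[3]='j'->'f', delta=(6-10)*13^2 mod 1009 = 333, hash=711+333 mod 1009 = 35

Answer: C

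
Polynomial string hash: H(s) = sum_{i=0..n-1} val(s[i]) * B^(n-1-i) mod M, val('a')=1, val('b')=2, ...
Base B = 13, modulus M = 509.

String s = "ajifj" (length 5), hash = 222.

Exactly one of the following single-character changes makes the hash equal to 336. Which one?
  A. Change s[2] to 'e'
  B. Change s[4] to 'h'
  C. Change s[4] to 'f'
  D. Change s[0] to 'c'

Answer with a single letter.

Option A: s[2]='i'->'e', delta=(5-9)*13^2 mod 509 = 342, hash=222+342 mod 509 = 55
Option B: s[4]='j'->'h', delta=(8-10)*13^0 mod 509 = 507, hash=222+507 mod 509 = 220
Option C: s[4]='j'->'f', delta=(6-10)*13^0 mod 509 = 505, hash=222+505 mod 509 = 218
Option D: s[0]='a'->'c', delta=(3-1)*13^4 mod 509 = 114, hash=222+114 mod 509 = 336 <-- target

Answer: D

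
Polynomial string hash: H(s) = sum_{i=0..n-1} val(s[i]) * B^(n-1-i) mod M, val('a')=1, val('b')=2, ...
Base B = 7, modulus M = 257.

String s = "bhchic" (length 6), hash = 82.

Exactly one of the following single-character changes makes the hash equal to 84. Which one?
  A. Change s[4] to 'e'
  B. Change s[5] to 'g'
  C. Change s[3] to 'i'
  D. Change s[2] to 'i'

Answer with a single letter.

Answer: D

Derivation:
Option A: s[4]='i'->'e', delta=(5-9)*7^1 mod 257 = 229, hash=82+229 mod 257 = 54
Option B: s[5]='c'->'g', delta=(7-3)*7^0 mod 257 = 4, hash=82+4 mod 257 = 86
Option C: s[3]='h'->'i', delta=(9-8)*7^2 mod 257 = 49, hash=82+49 mod 257 = 131
Option D: s[2]='c'->'i', delta=(9-3)*7^3 mod 257 = 2, hash=82+2 mod 257 = 84 <-- target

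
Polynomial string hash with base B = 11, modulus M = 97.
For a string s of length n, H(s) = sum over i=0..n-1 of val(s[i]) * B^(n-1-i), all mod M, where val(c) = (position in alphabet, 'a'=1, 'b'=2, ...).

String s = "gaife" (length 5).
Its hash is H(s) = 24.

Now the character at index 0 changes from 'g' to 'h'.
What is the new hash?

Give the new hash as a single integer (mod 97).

Answer: 18

Derivation:
val('g') = 7, val('h') = 8
Position k = 0, exponent = n-1-k = 4
B^4 mod M = 11^4 mod 97 = 91
Delta = (8 - 7) * 91 mod 97 = 91
New hash = (24 + 91) mod 97 = 18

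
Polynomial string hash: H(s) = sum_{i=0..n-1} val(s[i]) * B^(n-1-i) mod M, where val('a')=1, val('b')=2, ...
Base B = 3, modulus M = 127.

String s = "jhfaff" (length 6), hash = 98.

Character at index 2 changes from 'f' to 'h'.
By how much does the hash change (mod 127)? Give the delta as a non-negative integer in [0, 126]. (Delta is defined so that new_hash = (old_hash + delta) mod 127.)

Delta formula: (val(new) - val(old)) * B^(n-1-k) mod M
  val('h') - val('f') = 8 - 6 = 2
  B^(n-1-k) = 3^3 mod 127 = 27
  Delta = 2 * 27 mod 127 = 54

Answer: 54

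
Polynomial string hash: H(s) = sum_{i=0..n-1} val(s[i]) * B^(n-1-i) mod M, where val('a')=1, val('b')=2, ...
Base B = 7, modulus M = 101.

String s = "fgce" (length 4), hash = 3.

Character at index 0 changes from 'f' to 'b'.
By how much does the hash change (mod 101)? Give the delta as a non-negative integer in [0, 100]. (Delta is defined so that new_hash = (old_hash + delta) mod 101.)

Answer: 42

Derivation:
Delta formula: (val(new) - val(old)) * B^(n-1-k) mod M
  val('b') - val('f') = 2 - 6 = -4
  B^(n-1-k) = 7^3 mod 101 = 40
  Delta = -4 * 40 mod 101 = 42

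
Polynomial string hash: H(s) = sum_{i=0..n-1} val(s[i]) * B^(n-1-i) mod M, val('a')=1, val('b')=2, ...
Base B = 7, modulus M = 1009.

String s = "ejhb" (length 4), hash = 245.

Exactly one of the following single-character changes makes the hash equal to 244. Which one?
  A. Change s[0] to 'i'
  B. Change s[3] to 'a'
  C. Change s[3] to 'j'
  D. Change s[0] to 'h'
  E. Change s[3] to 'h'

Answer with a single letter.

Option A: s[0]='e'->'i', delta=(9-5)*7^3 mod 1009 = 363, hash=245+363 mod 1009 = 608
Option B: s[3]='b'->'a', delta=(1-2)*7^0 mod 1009 = 1008, hash=245+1008 mod 1009 = 244 <-- target
Option C: s[3]='b'->'j', delta=(10-2)*7^0 mod 1009 = 8, hash=245+8 mod 1009 = 253
Option D: s[0]='e'->'h', delta=(8-5)*7^3 mod 1009 = 20, hash=245+20 mod 1009 = 265
Option E: s[3]='b'->'h', delta=(8-2)*7^0 mod 1009 = 6, hash=245+6 mod 1009 = 251

Answer: B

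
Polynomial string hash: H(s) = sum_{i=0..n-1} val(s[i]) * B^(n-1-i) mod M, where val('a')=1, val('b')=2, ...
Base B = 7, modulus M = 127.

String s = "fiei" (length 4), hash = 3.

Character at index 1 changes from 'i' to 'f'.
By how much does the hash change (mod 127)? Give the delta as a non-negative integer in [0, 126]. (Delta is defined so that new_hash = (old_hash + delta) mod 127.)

Delta formula: (val(new) - val(old)) * B^(n-1-k) mod M
  val('f') - val('i') = 6 - 9 = -3
  B^(n-1-k) = 7^2 mod 127 = 49
  Delta = -3 * 49 mod 127 = 107

Answer: 107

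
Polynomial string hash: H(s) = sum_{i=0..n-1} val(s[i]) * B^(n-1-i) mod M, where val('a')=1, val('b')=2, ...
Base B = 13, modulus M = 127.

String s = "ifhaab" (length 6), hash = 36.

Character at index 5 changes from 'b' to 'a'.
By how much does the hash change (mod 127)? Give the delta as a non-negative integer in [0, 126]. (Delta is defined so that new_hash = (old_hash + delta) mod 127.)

Answer: 126

Derivation:
Delta formula: (val(new) - val(old)) * B^(n-1-k) mod M
  val('a') - val('b') = 1 - 2 = -1
  B^(n-1-k) = 13^0 mod 127 = 1
  Delta = -1 * 1 mod 127 = 126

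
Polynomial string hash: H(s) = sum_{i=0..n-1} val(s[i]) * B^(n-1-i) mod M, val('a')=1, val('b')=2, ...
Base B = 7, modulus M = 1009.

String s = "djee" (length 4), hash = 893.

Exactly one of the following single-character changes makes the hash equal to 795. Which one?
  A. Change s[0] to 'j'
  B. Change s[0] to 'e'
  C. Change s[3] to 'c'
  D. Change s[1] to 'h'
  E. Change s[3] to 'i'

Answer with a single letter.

Option A: s[0]='d'->'j', delta=(10-4)*7^3 mod 1009 = 40, hash=893+40 mod 1009 = 933
Option B: s[0]='d'->'e', delta=(5-4)*7^3 mod 1009 = 343, hash=893+343 mod 1009 = 227
Option C: s[3]='e'->'c', delta=(3-5)*7^0 mod 1009 = 1007, hash=893+1007 mod 1009 = 891
Option D: s[1]='j'->'h', delta=(8-10)*7^2 mod 1009 = 911, hash=893+911 mod 1009 = 795 <-- target
Option E: s[3]='e'->'i', delta=(9-5)*7^0 mod 1009 = 4, hash=893+4 mod 1009 = 897

Answer: D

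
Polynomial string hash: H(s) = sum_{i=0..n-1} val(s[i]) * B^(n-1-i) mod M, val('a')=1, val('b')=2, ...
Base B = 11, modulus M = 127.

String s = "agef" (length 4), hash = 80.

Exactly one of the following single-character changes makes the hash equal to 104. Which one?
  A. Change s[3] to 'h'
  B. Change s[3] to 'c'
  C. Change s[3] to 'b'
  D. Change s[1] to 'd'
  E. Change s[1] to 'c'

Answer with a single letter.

Answer: E

Derivation:
Option A: s[3]='f'->'h', delta=(8-6)*11^0 mod 127 = 2, hash=80+2 mod 127 = 82
Option B: s[3]='f'->'c', delta=(3-6)*11^0 mod 127 = 124, hash=80+124 mod 127 = 77
Option C: s[3]='f'->'b', delta=(2-6)*11^0 mod 127 = 123, hash=80+123 mod 127 = 76
Option D: s[1]='g'->'d', delta=(4-7)*11^2 mod 127 = 18, hash=80+18 mod 127 = 98
Option E: s[1]='g'->'c', delta=(3-7)*11^2 mod 127 = 24, hash=80+24 mod 127 = 104 <-- target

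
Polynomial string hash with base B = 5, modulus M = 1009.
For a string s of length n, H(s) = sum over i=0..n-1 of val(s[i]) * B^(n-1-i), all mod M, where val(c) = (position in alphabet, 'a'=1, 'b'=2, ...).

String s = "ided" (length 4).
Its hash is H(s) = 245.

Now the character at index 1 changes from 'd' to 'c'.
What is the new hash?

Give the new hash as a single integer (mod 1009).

val('d') = 4, val('c') = 3
Position k = 1, exponent = n-1-k = 2
B^2 mod M = 5^2 mod 1009 = 25
Delta = (3 - 4) * 25 mod 1009 = 984
New hash = (245 + 984) mod 1009 = 220

Answer: 220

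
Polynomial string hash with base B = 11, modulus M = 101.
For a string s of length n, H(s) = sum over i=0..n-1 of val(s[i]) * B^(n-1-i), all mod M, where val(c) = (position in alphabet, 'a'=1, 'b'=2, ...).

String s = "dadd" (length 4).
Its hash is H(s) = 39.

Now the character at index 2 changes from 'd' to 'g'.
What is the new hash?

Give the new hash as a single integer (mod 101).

Answer: 72

Derivation:
val('d') = 4, val('g') = 7
Position k = 2, exponent = n-1-k = 1
B^1 mod M = 11^1 mod 101 = 11
Delta = (7 - 4) * 11 mod 101 = 33
New hash = (39 + 33) mod 101 = 72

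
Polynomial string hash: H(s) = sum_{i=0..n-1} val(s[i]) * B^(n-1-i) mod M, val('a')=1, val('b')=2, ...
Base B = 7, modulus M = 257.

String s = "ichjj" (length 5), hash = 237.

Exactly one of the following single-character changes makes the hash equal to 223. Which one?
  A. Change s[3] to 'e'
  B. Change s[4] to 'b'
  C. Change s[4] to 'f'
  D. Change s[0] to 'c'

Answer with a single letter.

Option A: s[3]='j'->'e', delta=(5-10)*7^1 mod 257 = 222, hash=237+222 mod 257 = 202
Option B: s[4]='j'->'b', delta=(2-10)*7^0 mod 257 = 249, hash=237+249 mod 257 = 229
Option C: s[4]='j'->'f', delta=(6-10)*7^0 mod 257 = 253, hash=237+253 mod 257 = 233
Option D: s[0]='i'->'c', delta=(3-9)*7^4 mod 257 = 243, hash=237+243 mod 257 = 223 <-- target

Answer: D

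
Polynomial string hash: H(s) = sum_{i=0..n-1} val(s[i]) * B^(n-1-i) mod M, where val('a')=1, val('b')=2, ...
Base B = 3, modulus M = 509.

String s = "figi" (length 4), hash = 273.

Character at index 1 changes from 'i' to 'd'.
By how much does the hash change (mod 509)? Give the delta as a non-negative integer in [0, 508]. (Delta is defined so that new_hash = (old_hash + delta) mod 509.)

Delta formula: (val(new) - val(old)) * B^(n-1-k) mod M
  val('d') - val('i') = 4 - 9 = -5
  B^(n-1-k) = 3^2 mod 509 = 9
  Delta = -5 * 9 mod 509 = 464

Answer: 464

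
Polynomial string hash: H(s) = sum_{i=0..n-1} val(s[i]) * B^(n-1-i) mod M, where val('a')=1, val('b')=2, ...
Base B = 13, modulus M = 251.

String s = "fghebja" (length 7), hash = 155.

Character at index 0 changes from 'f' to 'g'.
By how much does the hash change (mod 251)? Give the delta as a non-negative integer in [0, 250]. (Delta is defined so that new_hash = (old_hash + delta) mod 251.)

Delta formula: (val(new) - val(old)) * B^(n-1-k) mod M
  val('g') - val('f') = 7 - 6 = 1
  B^(n-1-k) = 13^6 mod 251 = 79
  Delta = 1 * 79 mod 251 = 79

Answer: 79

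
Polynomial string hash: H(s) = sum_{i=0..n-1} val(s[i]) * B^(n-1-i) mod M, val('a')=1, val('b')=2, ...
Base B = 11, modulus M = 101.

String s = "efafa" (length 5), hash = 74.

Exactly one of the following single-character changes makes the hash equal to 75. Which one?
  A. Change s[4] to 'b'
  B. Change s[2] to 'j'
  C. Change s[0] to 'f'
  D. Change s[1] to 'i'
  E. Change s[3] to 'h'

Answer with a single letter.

Option A: s[4]='a'->'b', delta=(2-1)*11^0 mod 101 = 1, hash=74+1 mod 101 = 75 <-- target
Option B: s[2]='a'->'j', delta=(10-1)*11^2 mod 101 = 79, hash=74+79 mod 101 = 52
Option C: s[0]='e'->'f', delta=(6-5)*11^4 mod 101 = 97, hash=74+97 mod 101 = 70
Option D: s[1]='f'->'i', delta=(9-6)*11^3 mod 101 = 54, hash=74+54 mod 101 = 27
Option E: s[3]='f'->'h', delta=(8-6)*11^1 mod 101 = 22, hash=74+22 mod 101 = 96

Answer: A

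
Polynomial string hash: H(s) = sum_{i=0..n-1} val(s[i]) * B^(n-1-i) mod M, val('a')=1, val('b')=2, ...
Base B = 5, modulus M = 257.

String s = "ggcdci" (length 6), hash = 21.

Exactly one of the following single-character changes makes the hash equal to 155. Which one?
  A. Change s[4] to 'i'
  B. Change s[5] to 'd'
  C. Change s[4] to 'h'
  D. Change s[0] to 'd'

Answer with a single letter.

Answer: D

Derivation:
Option A: s[4]='c'->'i', delta=(9-3)*5^1 mod 257 = 30, hash=21+30 mod 257 = 51
Option B: s[5]='i'->'d', delta=(4-9)*5^0 mod 257 = 252, hash=21+252 mod 257 = 16
Option C: s[4]='c'->'h', delta=(8-3)*5^1 mod 257 = 25, hash=21+25 mod 257 = 46
Option D: s[0]='g'->'d', delta=(4-7)*5^5 mod 257 = 134, hash=21+134 mod 257 = 155 <-- target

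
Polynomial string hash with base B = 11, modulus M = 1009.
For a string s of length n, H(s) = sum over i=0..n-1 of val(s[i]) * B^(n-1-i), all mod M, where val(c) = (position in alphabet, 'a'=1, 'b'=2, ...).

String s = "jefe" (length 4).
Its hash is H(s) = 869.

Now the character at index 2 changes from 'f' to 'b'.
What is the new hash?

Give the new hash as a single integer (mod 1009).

Answer: 825

Derivation:
val('f') = 6, val('b') = 2
Position k = 2, exponent = n-1-k = 1
B^1 mod M = 11^1 mod 1009 = 11
Delta = (2 - 6) * 11 mod 1009 = 965
New hash = (869 + 965) mod 1009 = 825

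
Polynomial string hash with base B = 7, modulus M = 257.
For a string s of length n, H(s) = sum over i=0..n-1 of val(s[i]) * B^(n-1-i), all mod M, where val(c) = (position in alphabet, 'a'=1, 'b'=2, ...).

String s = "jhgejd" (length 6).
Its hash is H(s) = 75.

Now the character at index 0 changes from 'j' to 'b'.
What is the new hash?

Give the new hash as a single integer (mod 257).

val('j') = 10, val('b') = 2
Position k = 0, exponent = n-1-k = 5
B^5 mod M = 7^5 mod 257 = 102
Delta = (2 - 10) * 102 mod 257 = 212
New hash = (75 + 212) mod 257 = 30

Answer: 30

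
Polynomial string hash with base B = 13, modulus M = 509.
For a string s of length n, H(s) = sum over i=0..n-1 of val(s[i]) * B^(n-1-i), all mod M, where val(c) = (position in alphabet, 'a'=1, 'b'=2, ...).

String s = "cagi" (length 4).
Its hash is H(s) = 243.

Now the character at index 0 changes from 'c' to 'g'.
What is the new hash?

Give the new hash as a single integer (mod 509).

val('c') = 3, val('g') = 7
Position k = 0, exponent = n-1-k = 3
B^3 mod M = 13^3 mod 509 = 161
Delta = (7 - 3) * 161 mod 509 = 135
New hash = (243 + 135) mod 509 = 378

Answer: 378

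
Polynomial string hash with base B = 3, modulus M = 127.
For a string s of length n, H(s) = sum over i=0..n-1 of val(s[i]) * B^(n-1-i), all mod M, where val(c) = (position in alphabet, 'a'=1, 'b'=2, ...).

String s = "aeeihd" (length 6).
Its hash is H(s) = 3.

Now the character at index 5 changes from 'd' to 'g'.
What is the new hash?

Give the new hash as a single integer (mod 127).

val('d') = 4, val('g') = 7
Position k = 5, exponent = n-1-k = 0
B^0 mod M = 3^0 mod 127 = 1
Delta = (7 - 4) * 1 mod 127 = 3
New hash = (3 + 3) mod 127 = 6

Answer: 6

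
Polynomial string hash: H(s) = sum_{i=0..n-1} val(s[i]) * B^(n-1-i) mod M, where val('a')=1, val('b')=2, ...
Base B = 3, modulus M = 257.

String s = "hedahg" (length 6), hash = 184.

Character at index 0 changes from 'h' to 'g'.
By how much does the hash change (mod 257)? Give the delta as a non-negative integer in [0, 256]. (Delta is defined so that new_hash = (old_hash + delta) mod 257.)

Answer: 14

Derivation:
Delta formula: (val(new) - val(old)) * B^(n-1-k) mod M
  val('g') - val('h') = 7 - 8 = -1
  B^(n-1-k) = 3^5 mod 257 = 243
  Delta = -1 * 243 mod 257 = 14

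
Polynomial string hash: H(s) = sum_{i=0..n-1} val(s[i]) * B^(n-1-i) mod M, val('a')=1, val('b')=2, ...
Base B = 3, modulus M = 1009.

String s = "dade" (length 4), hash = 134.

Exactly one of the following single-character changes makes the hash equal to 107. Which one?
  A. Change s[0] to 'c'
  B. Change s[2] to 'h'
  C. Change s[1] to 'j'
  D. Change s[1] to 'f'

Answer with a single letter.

Option A: s[0]='d'->'c', delta=(3-4)*3^3 mod 1009 = 982, hash=134+982 mod 1009 = 107 <-- target
Option B: s[2]='d'->'h', delta=(8-4)*3^1 mod 1009 = 12, hash=134+12 mod 1009 = 146
Option C: s[1]='a'->'j', delta=(10-1)*3^2 mod 1009 = 81, hash=134+81 mod 1009 = 215
Option D: s[1]='a'->'f', delta=(6-1)*3^2 mod 1009 = 45, hash=134+45 mod 1009 = 179

Answer: A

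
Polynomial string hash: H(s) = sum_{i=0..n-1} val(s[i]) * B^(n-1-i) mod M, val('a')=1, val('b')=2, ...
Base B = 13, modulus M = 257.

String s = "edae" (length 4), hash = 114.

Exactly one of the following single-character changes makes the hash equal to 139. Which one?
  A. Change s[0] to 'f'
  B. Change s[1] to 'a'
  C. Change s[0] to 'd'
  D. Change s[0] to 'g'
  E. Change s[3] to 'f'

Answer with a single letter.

Answer: D

Derivation:
Option A: s[0]='e'->'f', delta=(6-5)*13^3 mod 257 = 141, hash=114+141 mod 257 = 255
Option B: s[1]='d'->'a', delta=(1-4)*13^2 mod 257 = 7, hash=114+7 mod 257 = 121
Option C: s[0]='e'->'d', delta=(4-5)*13^3 mod 257 = 116, hash=114+116 mod 257 = 230
Option D: s[0]='e'->'g', delta=(7-5)*13^3 mod 257 = 25, hash=114+25 mod 257 = 139 <-- target
Option E: s[3]='e'->'f', delta=(6-5)*13^0 mod 257 = 1, hash=114+1 mod 257 = 115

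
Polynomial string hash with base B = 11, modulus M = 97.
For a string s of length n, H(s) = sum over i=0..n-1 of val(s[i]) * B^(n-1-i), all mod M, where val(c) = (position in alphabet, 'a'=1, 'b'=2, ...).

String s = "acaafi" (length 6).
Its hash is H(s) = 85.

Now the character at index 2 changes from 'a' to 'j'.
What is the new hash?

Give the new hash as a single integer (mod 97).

val('a') = 1, val('j') = 10
Position k = 2, exponent = n-1-k = 3
B^3 mod M = 11^3 mod 97 = 70
Delta = (10 - 1) * 70 mod 97 = 48
New hash = (85 + 48) mod 97 = 36

Answer: 36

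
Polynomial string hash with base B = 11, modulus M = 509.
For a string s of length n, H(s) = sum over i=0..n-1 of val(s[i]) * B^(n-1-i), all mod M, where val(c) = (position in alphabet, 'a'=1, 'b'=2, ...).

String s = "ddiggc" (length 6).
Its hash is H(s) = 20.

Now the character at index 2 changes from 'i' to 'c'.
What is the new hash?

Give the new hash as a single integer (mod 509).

Answer: 178

Derivation:
val('i') = 9, val('c') = 3
Position k = 2, exponent = n-1-k = 3
B^3 mod M = 11^3 mod 509 = 313
Delta = (3 - 9) * 313 mod 509 = 158
New hash = (20 + 158) mod 509 = 178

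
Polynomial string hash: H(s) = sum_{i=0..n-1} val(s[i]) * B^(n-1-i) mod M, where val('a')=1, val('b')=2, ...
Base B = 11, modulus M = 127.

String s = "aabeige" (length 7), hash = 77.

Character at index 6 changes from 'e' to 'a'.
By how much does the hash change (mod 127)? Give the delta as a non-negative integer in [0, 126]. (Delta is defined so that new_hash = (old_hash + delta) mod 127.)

Delta formula: (val(new) - val(old)) * B^(n-1-k) mod M
  val('a') - val('e') = 1 - 5 = -4
  B^(n-1-k) = 11^0 mod 127 = 1
  Delta = -4 * 1 mod 127 = 123

Answer: 123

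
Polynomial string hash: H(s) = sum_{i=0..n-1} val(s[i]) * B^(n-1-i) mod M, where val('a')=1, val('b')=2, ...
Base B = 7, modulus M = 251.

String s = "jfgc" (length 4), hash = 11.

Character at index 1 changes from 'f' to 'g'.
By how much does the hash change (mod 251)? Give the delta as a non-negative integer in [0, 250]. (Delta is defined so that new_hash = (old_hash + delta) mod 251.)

Answer: 49

Derivation:
Delta formula: (val(new) - val(old)) * B^(n-1-k) mod M
  val('g') - val('f') = 7 - 6 = 1
  B^(n-1-k) = 7^2 mod 251 = 49
  Delta = 1 * 49 mod 251 = 49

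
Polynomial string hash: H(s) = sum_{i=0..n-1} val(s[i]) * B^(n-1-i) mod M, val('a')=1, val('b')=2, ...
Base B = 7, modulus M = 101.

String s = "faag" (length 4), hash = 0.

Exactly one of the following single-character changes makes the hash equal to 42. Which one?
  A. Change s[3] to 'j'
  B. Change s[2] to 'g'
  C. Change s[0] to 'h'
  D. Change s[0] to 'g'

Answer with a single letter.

Option A: s[3]='g'->'j', delta=(10-7)*7^0 mod 101 = 3, hash=0+3 mod 101 = 3
Option B: s[2]='a'->'g', delta=(7-1)*7^1 mod 101 = 42, hash=0+42 mod 101 = 42 <-- target
Option C: s[0]='f'->'h', delta=(8-6)*7^3 mod 101 = 80, hash=0+80 mod 101 = 80
Option D: s[0]='f'->'g', delta=(7-6)*7^3 mod 101 = 40, hash=0+40 mod 101 = 40

Answer: B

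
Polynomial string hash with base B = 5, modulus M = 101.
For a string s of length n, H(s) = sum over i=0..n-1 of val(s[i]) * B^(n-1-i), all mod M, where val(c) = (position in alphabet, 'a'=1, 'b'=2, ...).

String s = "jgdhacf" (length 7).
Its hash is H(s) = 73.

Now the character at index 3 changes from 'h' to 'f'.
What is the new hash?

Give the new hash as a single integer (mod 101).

Answer: 25

Derivation:
val('h') = 8, val('f') = 6
Position k = 3, exponent = n-1-k = 3
B^3 mod M = 5^3 mod 101 = 24
Delta = (6 - 8) * 24 mod 101 = 53
New hash = (73 + 53) mod 101 = 25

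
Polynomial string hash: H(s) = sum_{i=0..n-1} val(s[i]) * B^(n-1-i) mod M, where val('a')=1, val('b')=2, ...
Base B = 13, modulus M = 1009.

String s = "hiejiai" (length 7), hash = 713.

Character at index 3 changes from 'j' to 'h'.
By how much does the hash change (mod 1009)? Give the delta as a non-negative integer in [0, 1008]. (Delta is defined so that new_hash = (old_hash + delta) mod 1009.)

Answer: 651

Derivation:
Delta formula: (val(new) - val(old)) * B^(n-1-k) mod M
  val('h') - val('j') = 8 - 10 = -2
  B^(n-1-k) = 13^3 mod 1009 = 179
  Delta = -2 * 179 mod 1009 = 651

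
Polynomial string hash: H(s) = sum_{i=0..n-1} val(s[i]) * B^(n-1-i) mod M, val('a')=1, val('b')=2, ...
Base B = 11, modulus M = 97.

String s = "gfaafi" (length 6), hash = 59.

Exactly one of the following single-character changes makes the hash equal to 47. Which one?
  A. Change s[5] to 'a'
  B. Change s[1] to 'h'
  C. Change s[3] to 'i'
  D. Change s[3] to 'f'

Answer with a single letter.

Answer: B

Derivation:
Option A: s[5]='i'->'a', delta=(1-9)*11^0 mod 97 = 89, hash=59+89 mod 97 = 51
Option B: s[1]='f'->'h', delta=(8-6)*11^4 mod 97 = 85, hash=59+85 mod 97 = 47 <-- target
Option C: s[3]='a'->'i', delta=(9-1)*11^2 mod 97 = 95, hash=59+95 mod 97 = 57
Option D: s[3]='a'->'f', delta=(6-1)*11^2 mod 97 = 23, hash=59+23 mod 97 = 82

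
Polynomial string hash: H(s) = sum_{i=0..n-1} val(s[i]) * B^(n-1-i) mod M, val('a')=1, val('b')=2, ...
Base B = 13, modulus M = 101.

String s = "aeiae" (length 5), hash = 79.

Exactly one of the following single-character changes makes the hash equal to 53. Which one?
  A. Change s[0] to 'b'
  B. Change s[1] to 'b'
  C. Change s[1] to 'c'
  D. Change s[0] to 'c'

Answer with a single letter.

Answer: B

Derivation:
Option A: s[0]='a'->'b', delta=(2-1)*13^4 mod 101 = 79, hash=79+79 mod 101 = 57
Option B: s[1]='e'->'b', delta=(2-5)*13^3 mod 101 = 75, hash=79+75 mod 101 = 53 <-- target
Option C: s[1]='e'->'c', delta=(3-5)*13^3 mod 101 = 50, hash=79+50 mod 101 = 28
Option D: s[0]='a'->'c', delta=(3-1)*13^4 mod 101 = 57, hash=79+57 mod 101 = 35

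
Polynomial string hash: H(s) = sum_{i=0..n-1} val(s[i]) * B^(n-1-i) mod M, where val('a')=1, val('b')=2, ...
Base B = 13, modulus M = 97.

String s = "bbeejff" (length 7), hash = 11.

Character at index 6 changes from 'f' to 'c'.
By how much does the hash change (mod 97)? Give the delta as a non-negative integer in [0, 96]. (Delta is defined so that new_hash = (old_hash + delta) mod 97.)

Answer: 94

Derivation:
Delta formula: (val(new) - val(old)) * B^(n-1-k) mod M
  val('c') - val('f') = 3 - 6 = -3
  B^(n-1-k) = 13^0 mod 97 = 1
  Delta = -3 * 1 mod 97 = 94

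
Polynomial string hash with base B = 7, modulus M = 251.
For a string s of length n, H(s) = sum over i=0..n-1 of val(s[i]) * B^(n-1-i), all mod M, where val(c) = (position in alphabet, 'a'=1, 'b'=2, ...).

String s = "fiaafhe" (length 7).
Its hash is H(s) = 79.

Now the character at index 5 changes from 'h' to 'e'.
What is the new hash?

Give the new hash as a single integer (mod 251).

val('h') = 8, val('e') = 5
Position k = 5, exponent = n-1-k = 1
B^1 mod M = 7^1 mod 251 = 7
Delta = (5 - 8) * 7 mod 251 = 230
New hash = (79 + 230) mod 251 = 58

Answer: 58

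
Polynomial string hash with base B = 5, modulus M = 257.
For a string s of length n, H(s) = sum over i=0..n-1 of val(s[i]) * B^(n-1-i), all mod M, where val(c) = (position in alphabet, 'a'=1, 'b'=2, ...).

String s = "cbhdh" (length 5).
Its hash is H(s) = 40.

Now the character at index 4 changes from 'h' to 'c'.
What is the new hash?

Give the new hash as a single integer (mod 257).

Answer: 35

Derivation:
val('h') = 8, val('c') = 3
Position k = 4, exponent = n-1-k = 0
B^0 mod M = 5^0 mod 257 = 1
Delta = (3 - 8) * 1 mod 257 = 252
New hash = (40 + 252) mod 257 = 35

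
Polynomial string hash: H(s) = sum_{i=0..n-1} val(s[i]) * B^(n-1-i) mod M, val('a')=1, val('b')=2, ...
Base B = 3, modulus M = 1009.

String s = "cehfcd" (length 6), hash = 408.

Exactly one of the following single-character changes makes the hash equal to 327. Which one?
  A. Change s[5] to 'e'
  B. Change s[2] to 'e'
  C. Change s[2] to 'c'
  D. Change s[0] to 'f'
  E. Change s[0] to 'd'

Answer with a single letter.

Option A: s[5]='d'->'e', delta=(5-4)*3^0 mod 1009 = 1, hash=408+1 mod 1009 = 409
Option B: s[2]='h'->'e', delta=(5-8)*3^3 mod 1009 = 928, hash=408+928 mod 1009 = 327 <-- target
Option C: s[2]='h'->'c', delta=(3-8)*3^3 mod 1009 = 874, hash=408+874 mod 1009 = 273
Option D: s[0]='c'->'f', delta=(6-3)*3^5 mod 1009 = 729, hash=408+729 mod 1009 = 128
Option E: s[0]='c'->'d', delta=(4-3)*3^5 mod 1009 = 243, hash=408+243 mod 1009 = 651

Answer: B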